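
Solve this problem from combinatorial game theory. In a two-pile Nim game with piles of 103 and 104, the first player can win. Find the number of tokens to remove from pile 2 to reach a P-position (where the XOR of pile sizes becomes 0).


Piles: 103 and 104
Current XOR: 103 XOR 104 = 15 (non-zero, so this is an N-position).
To make the XOR zero, we need to find a move that balances the piles.
For pile 2 (size 104): target = 104 XOR 15 = 103
We reduce pile 2 from 104 to 103.
Tokens removed: 104 - 103 = 1
Verification: 103 XOR 103 = 0

1


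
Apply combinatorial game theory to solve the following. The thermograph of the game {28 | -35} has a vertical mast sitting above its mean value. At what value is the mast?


Game = {28 | -35}, a switch {a | b} with numbers a > b.
Its thermograph has left wall a - t and right wall b + t, which meet at t = (a - b)/2, where both equal (a + b)/2. So the mast (mean value) is at (a + b)/2.
Mean = (28 + (-35))/2 = -7/2 = -7/2

-7/2


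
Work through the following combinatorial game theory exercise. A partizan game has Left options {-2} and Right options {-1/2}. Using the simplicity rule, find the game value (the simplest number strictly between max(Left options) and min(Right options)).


Left options: {-2}, max = -2
Right options: {-1/2}, min = -1/2
All options are numbers and max(Left) < min(Right), so by the simplicity theorem the value is the simplest (earliest-born) number strictly between -2 and -1/2.
The only integer strictly between -2 and -1/2 is -1.
No non-integer in the interval can be simpler: if x is a non-integer in the interval, then floor(x) or ceil(x) also lies in the interval (the interval contains an integer), and both are proper prefixes of x's sign expansion, i.e. born earlier. So the game value is -1.
Game value = -1

-1


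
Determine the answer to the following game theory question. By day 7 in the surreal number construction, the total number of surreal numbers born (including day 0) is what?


Day 0: {|} = 0 is born. Count = 1.
Day n: the number of surreal numbers born by day n is 2^(n+1) - 1.
By day 0: 2^1 - 1 = 1
By day 1: 2^2 - 1 = 3
By day 2: 2^3 - 1 = 7
By day 3: 2^4 - 1 = 15
By day 4: 2^5 - 1 = 31
By day 5: 2^6 - 1 = 63
By day 6: 2^7 - 1 = 127
By day 7: 2^8 - 1 = 255
By day 7: 255 surreal numbers.

255


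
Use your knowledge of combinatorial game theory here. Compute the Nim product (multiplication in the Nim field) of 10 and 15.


Nim multiplication is bilinear over XOR: (u XOR v) * w = (u*w) XOR (v*w).
So we split each operand into its bit components and XOR the pairwise Nim products.
10 = 2 + 8 (as XOR of powers of 2).
15 = 1 + 2 + 4 + 8 (as XOR of powers of 2).
Using the standard Nim-product table on single bits:
  2*2 = 3,   2*4 = 8,   2*8 = 12,
  4*4 = 6,   4*8 = 11,  8*8 = 13,
and  1*x = x (identity), k*l = l*k (commutative).
Pairwise Nim products:
  2 * 1 = 2
  2 * 2 = 3
  2 * 4 = 8
  2 * 8 = 12
  8 * 1 = 8
  8 * 2 = 12
  8 * 4 = 11
  8 * 8 = 13
XOR them: 2 XOR 3 XOR 8 XOR 12 XOR 8 XOR 12 XOR 11 XOR 13 = 7.
Result: 10 * 15 = 7 (in Nim).

7


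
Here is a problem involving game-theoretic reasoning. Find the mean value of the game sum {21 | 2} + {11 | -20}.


G1 = {21 | 2}, G2 = {11 | -20}
Each is a switch {a | b} with numbers a > b; its mean value is (a + b)/2, and mean value is additive over game sums: m(G1 + G2) = m(G1) + m(G2).
Mean of G1 = (21 + (2))/2 = 23/2 = 23/2
Mean of G2 = (11 + (-20))/2 = -9/2 = -9/2
Mean of G1 + G2 = 23/2 + -9/2 = 7

7


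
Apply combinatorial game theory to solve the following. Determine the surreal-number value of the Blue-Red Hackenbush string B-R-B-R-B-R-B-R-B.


Edges (from ground): B-R-B-R-B-R-B-R-B
By Berlekamp's sign-expansion rule, a Blue-Red Hackenbush stalk has the value of the surreal number whose sign sequence is the edge sequence with B -> + and R -> -.
Sign sequence: +-+-+-+-+
Trace the sign expansion in the surreal number tree, starting from 0:
Edge 1: B (sign +) -> bounds (0, +inf), value = 1
Edge 2: R (sign -) -> bounds (0, 1), value = 1/2
Edge 3: B (sign +) -> bounds (1/2, 1), value = 3/4
Edge 4: R (sign -) -> bounds (1/2, 3/4), value = 5/8
Edge 5: B (sign +) -> bounds (5/8, 3/4), value = 11/16
Edge 6: R (sign -) -> bounds (5/8, 11/16), value = 21/32
Edge 7: B (sign +) -> bounds (21/32, 11/16), value = 43/64
Edge 8: R (sign -) -> bounds (21/32, 43/64), value = 85/128
Edge 9: B (sign +) -> bounds (85/128, 43/64), value = 171/256
Game value = 171/256

171/256


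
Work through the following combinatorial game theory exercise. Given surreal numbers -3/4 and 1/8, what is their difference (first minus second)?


x = -3/4, y = 1/8
Converting to common denominator: 8
x = -6/8, y = 1/8
x - y = -3/4 - 1/8 = -7/8

-7/8


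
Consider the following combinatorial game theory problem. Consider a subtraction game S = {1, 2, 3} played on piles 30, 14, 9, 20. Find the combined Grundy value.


Subtraction set: {1, 2, 3}
For this subtraction set, G(n) = n mod 4 (period = max + 1 = 4).
Pile 1 (size 30): G(30) = 30 mod 4 = 2
Pile 2 (size 14): G(14) = 14 mod 4 = 2
Pile 3 (size 9): G(9) = 9 mod 4 = 1
Pile 4 (size 20): G(20) = 20 mod 4 = 0
Total Grundy value = XOR of all: 2 XOR 2 XOR 1 XOR 0 = 1

1


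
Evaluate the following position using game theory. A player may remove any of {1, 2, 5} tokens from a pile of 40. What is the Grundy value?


The subtraction set is S = {1, 2, 5}.
G(k) = mex{ G(k - s) : s in S, s <= k }. We compute iteratively: G(0) = 0.
G(1) = mex({0}) = 1
G(2) = mex({0, 1}) = 2
G(3) = mex({1, 2}) = 0
G(4) = mex({0, 2}) = 1
G(5) = mex({0, 1}) = 2
G(6) = mex({1, 2}) = 0
G(7) = mex({0, 2}) = 1
Observe that G(3)..G(7) = 0, 1, 2, 0, 1 repeats G(0)..G(4) = 0, 1, 2, 0, 1.
For k >= max(S) = 5, G(k) is determined by the previous 5 values G(k-5)..G(k-1); a window of 5 consecutive values has recurred shifted by 3, so by induction G(k + 3) = G(k) for all k >= 0: the sequence is periodic from the start with period 3.
One period: G(0..2) = 0, 1, 2.
40 mod 3 = 1, so G(40) = G(1) = 1.

1


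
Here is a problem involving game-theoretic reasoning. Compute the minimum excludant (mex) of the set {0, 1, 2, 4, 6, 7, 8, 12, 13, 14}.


Set = {0, 1, 2, 4, 6, 7, 8, 12, 13, 14}
0 is in the set.
1 is in the set.
2 is in the set.
3 is NOT in the set. This is the mex.
mex = 3

3


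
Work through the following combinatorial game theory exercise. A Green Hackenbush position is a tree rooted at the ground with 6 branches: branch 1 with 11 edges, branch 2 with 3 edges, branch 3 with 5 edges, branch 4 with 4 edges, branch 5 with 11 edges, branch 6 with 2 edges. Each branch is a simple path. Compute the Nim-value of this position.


The tree has 6 branches from the ground vertex.
In Green Hackenbush, the Nim-value of a simple path of length k is k.
Branch 1: length 11, Nim-value = 11
Branch 2: length 3, Nim-value = 3
Branch 3: length 5, Nim-value = 5
Branch 4: length 4, Nim-value = 4
Branch 5: length 11, Nim-value = 11
Branch 6: length 2, Nim-value = 2
Total Nim-value = XOR of all branch values:
0 XOR 11 = 11
11 XOR 3 = 8
8 XOR 5 = 13
13 XOR 4 = 9
9 XOR 11 = 2
2 XOR 2 = 0
Nim-value of the tree = 0

0


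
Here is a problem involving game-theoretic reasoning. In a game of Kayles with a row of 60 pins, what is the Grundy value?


Kayles: a move removes 1 or 2 adjacent pins from a contiguous row.
Removing pins from a row of k leaves two independent rows (a, b) with a + b = k - 1 (one pin) or a + b = k - 2 (two pins); an end removal gives a = 0.
By Sprague-Grundy, G(k) = mex{ G(a) XOR G(b) } over all these splits. G(0) = 0.
G(1): splits (0,0):0^0=0 -> mex({0}) = 1
G(2): splits (0,1):0^1=1 (0,0):0^0=0 -> mex({0, 1}) = 2
G(3): splits (0,2):0^2=2 (1,1):1^1=0 (0,1):0^1=1 -> mex({0, 1, 2}) = 3
G(4): splits (0,3):0^3=3 (1,2):1^2=3 (0,2):0^2=2 (1,1):1^1=0 -> mex({0, 2, 3}) = 1
G(5): splits (0,4):0^1=1 (1,3):1^3=2 (2,2):2^2=0 (0,3):0^3=3 (1,2):1^2=3 -> mex({0, 1, 2, 3}) = 4
G(6) = mex({0, 1, 2, 4}) = 3
G(7) = mex({0, 1, 3, 4, 5}) = 2
G(8) = mex({0, 2, 3, 5, 6}) = 1
G(9) = mex({0, 1, 2, 3, 6, 7}) = 4
G(10) = mex({0, 1, 3, 4, 5, 7}) = 2
G(11) = mex({0, 1, 2, 3, 4, 5}) = 6
G(12) = mex({0, 1, 2, 3, 5, 6, 7}) = 4
G(13) = mex({0, 2, 3, 4, 6, 7}) = 1
G(14) = mex({0, 1, 4, 5, 6, 7}) = 2
G(15) = mex({0, 1, 2, 3, 4, 5, 6}) = 7
G(16) = mex({0, 2, 3, 5, 6, 7}) = 1
G(17) = mex({0, 1, 2, 3, 5, 6, 7}) = 4
G(18) = mex({0, 1, 2, 4, 5, 6}) = 3
G(19) = mex({0, 1, 3, 4, 5, 7}) = 2
G(20) = mex({0, 2, 3, 4, 5, 6, 7}) = 1
G(21) = mex({0, 1, 2, 3, 5, 6, 7}) = 4
G(22) = mex({0, 1, 2, 3, 4, 5, 7}) = 6
G(23) = mex({0, 1, 2, 3, 4, 5, 6}) = 7
G(24) = mex({0, 1, 2, 3, 5, 6, 7}) = 4
G(25) = mex({0, 2, 3, 4, 6, 7}) = 1
G(26) = mex({0, 1, 3, 4, 5, 6, 7}) = 2
G(27) = mex({0, 1, 2, 3, 4, 5, 6, 7}) = 8
G(28) = mex({0, 1, 2, 3, 4, 6, 7, 8}) = 5
G(29) = mex({0, 1, 2, 3, 5, 6, 7, 8, 9}) = 4
G(30) = mex({0, 1, 2, 3, 4, 5, 6, 9, 10}) = 7
G(31) = mex({0, 1, 3, 4, 5, 7, 10, 11}) = 2
G(32) = mex({0, 2, 3, 4, 5, 6, 7, 9, 11}) = 1
G(33) = mex({0, 1, 2, 3, 4, 5, 6, 7, 9, 12}) = 8
G(34) = mex({0, 1, 2, 3, 4, 5, 7, 8, 11, 12}) = 6
G(35) = mex({0, 1, 2, 3, 4, 5, 6, 8, 9, 10, 11}) = 7
G(36) = mex({0, 1, 2, 3, 5, 6, 7, 9, 10}) = 4
G(37) = mex({0, 2, 3, 4, 6, 7, 9, 10, 11, 12}) = 1
G(38) = mex({0, 1, 3, 4, 5, 6, 7, 9, 10, 11, 12}) = 2
G(39) = mex({0, 1, 2, 4, 5, 6, 7, 9, 10, 12, 14}) = 3
G(40) = mex({0, 2, 3, 4, 6, 7, 11, 12, 14}) = 1
G(41) = mex({0, 1, 2, 3, 5, 6, 7, 9, 10, 11, 12}) = 4
G(42) = mex({0, 1, 2, 3, 4, 5, 6, 9, 10}) = 7
G(43) = mex({0, 1, 3, 4, 5, 7, 9, 10, 12, 15}) = 2
G(44) = mex({0, 2, 3, 4, 5, 6, 7, 9, 10, 12, 15}) = 1
G(45) = mex({0, 1, 2, 3, 4, 5, 6, 7, 9, 10, 12, 14}) = 8
G(46) = mex({0, 1, 3, 4, 5, 7, 8, 11, 12, 14}) = 2
G(47) = mex({0, 1, 2, 3, 4, 5, 6, 8, 9, 10, 11, 12}) = 7
G(48) = mex({0, 1, 2, 3, 5, 6, 7, 9, 10}) = 4
G(49) = mex({0, 2, 3, 4, 6, 7, 9, 10, 11, 12, 15}) = 1
G(50) = mex({0, 1, 4, 5, 6, 7, 9, 11, 12, 14, 15}) = 2
G(51) = mex({0, 1, 2, 3, 4, 5, 6, 7, 9, 12, 14, 15}) = 8
G(52) = mex({0, 2, 3, 4, 5, 6, 7, 8, 11, 12, 15}) = 1
G(53) = mex({0, 1, 2, 3, 5, 6, 7, 8, 9, 10, 11, 12}) = 4
G(54) = mex({0, 1, 2, 3, 4, 5, 6, 9, 10}) = 7
G(55) = mex({0, 1, 3, 4, 5, 7, 9, 10, 11, 12}) = 2
G(56) = mex({0, 2, 3, 4, 5, 6, 7, 9, 10, 11, 12, 13, 14}) = 1
G(57) = mex({0, 1, 2, 3, 5, 6, 7, 9, 10, 12, 13, 14, 15}) = 4
G(58) = mex({0, 1, 3, 4, 5, 7, 11, 12, 14, 15}) = 2
G(59) = mex({0, 1, 2, 3, 4, 5, 6, 9, 10, 11, 12, 15}) = 7
G(60) = mex({0, 1, 2, 3, 5, 6, 7, 9, 10}) = 4
Therefore G(60) = 4.

4


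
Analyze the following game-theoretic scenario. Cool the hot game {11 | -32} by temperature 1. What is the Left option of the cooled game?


Original game: {11 | -32} (a switch {a | b} with a > b).
Cooling by t (for t below the temperature (a - b)/2 = 43/2) taxes each move by t: {a | b} cooled by t is {a - t | b + t}.
Cooling amount: t = 1
Cooled Left option: 11 - 1 = 10
Cooled Right option: -32 + 1 = -31
Cooled game: {10 | -31}
Left option = 10

10


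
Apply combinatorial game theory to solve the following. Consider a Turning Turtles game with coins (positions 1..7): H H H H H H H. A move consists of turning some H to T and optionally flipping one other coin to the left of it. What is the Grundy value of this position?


Coins: H H H H H H H
Key fact: a single head at position k behaves exactly like a Nim heap of size k (turning it to T and optionally flipping a coin at j < k corresponds to moving the heap from k to j, or to 0), and heads combine as a disjunctive sum (two heads at the same place would cancel, matching j XOR j = 0). So the Nim-value is the XOR of the 1-indexed positions of the heads.
Face-up positions (1-indexed): [1, 2, 3, 4, 5, 6, 7]
XOR 0 with 1: 0 XOR 1 = 1
XOR 1 with 2: 1 XOR 2 = 3
XOR 3 with 3: 3 XOR 3 = 0
XOR 0 with 4: 0 XOR 4 = 4
XOR 4 with 5: 4 XOR 5 = 1
XOR 1 with 6: 1 XOR 6 = 7
XOR 7 with 7: 7 XOR 7 = 0
Nim-value = 0

0


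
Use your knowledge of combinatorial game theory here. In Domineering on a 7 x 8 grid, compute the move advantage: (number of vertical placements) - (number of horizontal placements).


Board is 7 x 8 (rows x cols).
Left (vertical) placements: (rows-1) * cols = 6 * 8 = 48
Right (horizontal) placements: rows * (cols-1) = 7 * 7 = 49
Advantage = Left - Right = 48 - 49 = -1

-1


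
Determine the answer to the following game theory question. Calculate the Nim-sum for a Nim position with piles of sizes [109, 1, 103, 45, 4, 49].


We need the XOR (exclusive or) of all pile sizes.
After XOR-ing pile 1 (size 109): 0 XOR 109 = 109
After XOR-ing pile 2 (size 1): 109 XOR 1 = 108
After XOR-ing pile 3 (size 103): 108 XOR 103 = 11
After XOR-ing pile 4 (size 45): 11 XOR 45 = 38
After XOR-ing pile 5 (size 4): 38 XOR 4 = 34
After XOR-ing pile 6 (size 49): 34 XOR 49 = 19
The Nim-value of this position is 19.

19


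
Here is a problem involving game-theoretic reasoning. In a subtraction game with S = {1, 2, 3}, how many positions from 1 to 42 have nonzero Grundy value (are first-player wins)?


Subtraction set S = {1, 2, 3}, so G(n) = n mod 4.
G(n) = 0 when n is a multiple of 4.
Multiples of 4 in [1, 42]: 10
N-positions (nonzero Grundy) = 42 - 10 = 32

32


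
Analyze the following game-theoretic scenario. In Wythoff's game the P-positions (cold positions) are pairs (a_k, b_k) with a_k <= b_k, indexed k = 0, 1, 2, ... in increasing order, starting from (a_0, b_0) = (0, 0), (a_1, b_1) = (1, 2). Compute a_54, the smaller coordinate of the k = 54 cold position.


By Wythoff's theorem, a_k = floor(k * phi) and b_k = floor(k * phi^2) = a_k + k, where phi = (1 + sqrt(5))/2 is the golden ratio.
phi = (1 + sqrt(5))/2 = 1.618034
k = 54
k * phi = 54 * 1.618034 = 87.373835
a_54 = floor(k * phi) = 87

87


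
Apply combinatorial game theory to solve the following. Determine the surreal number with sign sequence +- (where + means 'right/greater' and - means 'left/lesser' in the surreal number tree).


Sign expansion: +-
Rule: track bounds (lo, hi), initially (-inf, +inf). On '+', the current value becomes lo and we move to the simplest number in (value, hi): value + 1 if hi = +inf, otherwise the midpoint (value + hi)/2. On '-', the current value becomes hi and we move to value - 1 if lo = -inf, otherwise the midpoint (lo + value)/2.
Start at 0.
Step 1: sign = +, move right. Bounds: (0, +inf). Value = 1
Step 2: sign = -, move left. Bounds: (0, 1). Value = 1/2
The surreal number with sign expansion +- is 1/2.

1/2


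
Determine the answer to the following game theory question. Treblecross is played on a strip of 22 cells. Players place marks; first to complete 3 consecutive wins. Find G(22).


Treblecross: place X on empty cells; 3-in-a-row wins.
Playing within two cells of an existing X lets the opponent win at once, so sensible play treats the cells i-2..i+2 around each X as dead. The player left with no safe cell loses, so this is a normal-play take-away game on strips of safe cells.
Placing X at cell i (0-indexed) of a strip of k safe cells leaves independent strips of sizes max(0, i-2) and max(0, k-i-3). Hence G(k) = mex{ G(max(0,i-2)) XOR G(max(0,k-i-3)) : 0 <= i < k }, with G(0) = 0.
G(1): splits (0,0):0^0=0 -> mex({0}) = 1
G(2): splits (0,0):0^0=0 -> mex({0}) = 1
G(3): splits (0,0):0^0=0 -> mex({0}) = 1
G(4): splits (0,1):0^1=1 (0,0):0^0=0 -> mex({0, 1}) = 2
G(5): splits (0,2):0^1=1 (0,1):0^1=1 (0,0):0^0=0 -> mex({0, 1}) = 2
G(6) = mex({1}) = 0
G(7) = mex({0, 1, 2}) = 3
G(8) = mex({0, 1, 2}) = 3
G(9) = mex({0, 2}) = 1
G(10) = mex({0, 2, 3}) = 1
G(11) = mex({0, 3}) = 1
G(12) = mex({1, 3}) = 0
G(13) = mex({0, 1, 2, 3}) = 4
G(14) = mex({0, 1, 2}) = 3
G(15) = mex({0, 1, 2}) = 3
G(16) = mex({0, 1, 2, 4}) = 3
G(17) = mex({0, 1, 3, 4}) = 2
G(18) = mex({0, 1, 3, 4}) = 2
G(19) = mex({0, 1, 3, 5}) = 2
G(20) = mex({0, 1, 2, 3, 5}) = 4
G(21) = mex({0, 1, 2, 3, 5}) = 4
G(22) = mex({1, 2, 6}) = 0
Therefore G(22) = 0.

0


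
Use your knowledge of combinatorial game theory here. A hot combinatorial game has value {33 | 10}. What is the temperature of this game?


The game is {33 | 10}, a switch {a | b} with numbers a > b.
Cooling {a | b} by t gives {a - t | b + t}, which stops being hot when a - t = b + t, i.e. at t = (a - b)/2. So the temperature of a switch is (a - b)/2.
Temperature = (Left option - Right option) / 2
= (33 - (10)) / 2
= 23 / 2
= 23/2

23/2


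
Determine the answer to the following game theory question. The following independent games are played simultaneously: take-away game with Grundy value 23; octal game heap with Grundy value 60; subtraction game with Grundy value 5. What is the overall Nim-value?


By the Sprague-Grundy theorem, the Grundy value of a sum of games is the XOR of individual Grundy values.
take-away game: Grundy value = 23. Running XOR: 0 XOR 23 = 23
octal game heap: Grundy value = 60. Running XOR: 23 XOR 60 = 43
subtraction game: Grundy value = 5. Running XOR: 43 XOR 5 = 46
The combined Grundy value is 46.

46


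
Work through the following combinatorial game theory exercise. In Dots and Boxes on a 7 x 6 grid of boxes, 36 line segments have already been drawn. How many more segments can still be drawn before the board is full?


Grid: 7 x 6 boxes, i.e. 8 rows and 7 columns of dots.
Horizontal edges: (rows + 1) * cols = 8 * 6 = 48
Vertical edges: rows * (cols + 1) = 7 * 7 = 49
Total edges: 48 + 49 = 97
Edges drawn: 36
Remaining: 97 - 36 = 61

61


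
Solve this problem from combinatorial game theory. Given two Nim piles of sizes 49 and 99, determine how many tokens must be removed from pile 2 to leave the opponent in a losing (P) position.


Piles: 49 and 99
Current XOR: 49 XOR 99 = 82 (non-zero, so this is an N-position).
To make the XOR zero, we need to find a move that balances the piles.
For pile 2 (size 99): target = 99 XOR 82 = 49
We reduce pile 2 from 99 to 49.
Tokens removed: 99 - 49 = 50
Verification: 49 XOR 49 = 0

50


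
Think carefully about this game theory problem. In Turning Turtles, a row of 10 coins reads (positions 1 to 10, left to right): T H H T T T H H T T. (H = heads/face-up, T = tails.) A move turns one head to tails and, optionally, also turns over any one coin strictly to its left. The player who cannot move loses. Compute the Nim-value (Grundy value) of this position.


Coins: T H H T T T H H T T
Key fact: a single head at position k behaves exactly like a Nim heap of size k (turning it to T and optionally flipping a coin at j < k corresponds to moving the heap from k to j, or to 0), and heads combine as a disjunctive sum (two heads at the same place would cancel, matching j XOR j = 0). So the Nim-value is the XOR of the 1-indexed positions of the heads.
Face-up positions (1-indexed): [2, 3, 7, 8]
XOR 0 with 2: 0 XOR 2 = 2
XOR 2 with 3: 2 XOR 3 = 1
XOR 1 with 7: 1 XOR 7 = 6
XOR 6 with 8: 6 XOR 8 = 14
Nim-value = 14

14


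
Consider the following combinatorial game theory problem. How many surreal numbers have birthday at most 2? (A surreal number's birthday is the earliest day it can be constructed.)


Day 0: {|} = 0 is born. Count = 1.
Day n: the number of surreal numbers born by day n is 2^(n+1) - 1.
By day 0: 2^1 - 1 = 1
By day 1: 2^2 - 1 = 3
By day 2: 2^3 - 1 = 7
By day 2: 7 surreal numbers.

7


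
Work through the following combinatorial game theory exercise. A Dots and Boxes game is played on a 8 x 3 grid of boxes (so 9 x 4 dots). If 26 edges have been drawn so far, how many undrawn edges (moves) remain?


Grid: 8 x 3 boxes, i.e. 9 rows and 4 columns of dots.
Horizontal edges: (rows + 1) * cols = 9 * 3 = 27
Vertical edges: rows * (cols + 1) = 8 * 4 = 32
Total edges: 27 + 32 = 59
Edges drawn: 26
Remaining: 59 - 26 = 33

33


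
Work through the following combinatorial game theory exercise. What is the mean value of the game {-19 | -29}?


Game = {-19 | -29}, a switch {a | b} with numbers a > b.
Its thermograph has left wall a - t and right wall b + t, which meet at t = (a - b)/2, where both equal (a + b)/2. So the mast (mean value) is at (a + b)/2.
Mean = (-19 + (-29))/2 = -48/2 = -24

-24


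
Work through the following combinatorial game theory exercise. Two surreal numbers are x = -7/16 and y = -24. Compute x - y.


x = -7/16, y = -24
Converting to common denominator: 16
x = -7/16, y = -384/16
x - y = -7/16 - -24 = 377/16

377/16


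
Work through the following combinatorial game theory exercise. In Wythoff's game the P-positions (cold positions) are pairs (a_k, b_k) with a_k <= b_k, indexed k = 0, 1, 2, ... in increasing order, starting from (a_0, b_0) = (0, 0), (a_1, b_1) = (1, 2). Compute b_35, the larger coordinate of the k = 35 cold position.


By Wythoff's theorem, a_k = floor(k * phi) and b_k = floor(k * phi^2) = a_k + k, where phi = (1 + sqrt(5))/2 is the golden ratio.
phi = (1 + sqrt(5))/2 = 1.618034
phi^2 = phi + 1 = 2.618034
k = 35
k * phi^2 = 35 * 2.618034 = 91.631190
b_35 = floor(k * phi^2) = 91 (check: a_35 + k = 56 + 35 = 91)

91


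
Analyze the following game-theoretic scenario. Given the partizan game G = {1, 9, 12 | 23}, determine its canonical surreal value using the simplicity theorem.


Left options: {1, 9, 12}, max = 12
Right options: {23}, min = 23
All options are numbers and max(Left) < min(Right), so by the simplicity theorem the value is the simplest (earliest-born) number strictly between 12 and 23.
Integers 13 through 22 all lie strictly between 12 and 23.
Among integers, the simplest (lowest birthday = smallest |n|; 0 is born on day 0, +-n on day n) is 13.
No non-integer in the interval can be simpler: if x is a non-integer in the interval, then floor(x) or ceil(x) also lies in the interval (the interval contains an integer), and both are proper prefixes of x's sign expansion, i.e. born earlier. So the game value is 13.
Game value = 13

13


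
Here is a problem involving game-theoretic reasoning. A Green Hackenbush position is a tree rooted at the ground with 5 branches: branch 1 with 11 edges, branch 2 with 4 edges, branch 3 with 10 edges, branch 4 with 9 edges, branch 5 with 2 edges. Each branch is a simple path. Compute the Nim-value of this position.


The tree has 5 branches from the ground vertex.
In Green Hackenbush, the Nim-value of a simple path of length k is k.
Branch 1: length 11, Nim-value = 11
Branch 2: length 4, Nim-value = 4
Branch 3: length 10, Nim-value = 10
Branch 4: length 9, Nim-value = 9
Branch 5: length 2, Nim-value = 2
Total Nim-value = XOR of all branch values:
0 XOR 11 = 11
11 XOR 4 = 15
15 XOR 10 = 5
5 XOR 9 = 12
12 XOR 2 = 14
Nim-value of the tree = 14

14


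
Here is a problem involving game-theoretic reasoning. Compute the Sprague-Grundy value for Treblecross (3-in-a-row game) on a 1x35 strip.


Treblecross: place X on empty cells; 3-in-a-row wins.
Playing within two cells of an existing X lets the opponent win at once, so sensible play treats the cells i-2..i+2 around each X as dead. The player left with no safe cell loses, so this is a normal-play take-away game on strips of safe cells.
Placing X at cell i (0-indexed) of a strip of k safe cells leaves independent strips of sizes max(0, i-2) and max(0, k-i-3). Hence G(k) = mex{ G(max(0,i-2)) XOR G(max(0,k-i-3)) : 0 <= i < k }, with G(0) = 0.
G(1): splits (0,0):0^0=0 -> mex({0}) = 1
G(2): splits (0,0):0^0=0 -> mex({0}) = 1
G(3): splits (0,0):0^0=0 -> mex({0}) = 1
G(4): splits (0,1):0^1=1 (0,0):0^0=0 -> mex({0, 1}) = 2
G(5): splits (0,2):0^1=1 (0,1):0^1=1 (0,0):0^0=0 -> mex({0, 1}) = 2
G(6) = mex({1}) = 0
G(7) = mex({0, 1, 2}) = 3
G(8) = mex({0, 1, 2}) = 3
G(9) = mex({0, 2}) = 1
G(10) = mex({0, 2, 3}) = 1
G(11) = mex({0, 3}) = 1
G(12) = mex({1, 3}) = 0
G(13) = mex({0, 1, 2, 3}) = 4
G(14) = mex({0, 1, 2}) = 3
G(15) = mex({0, 1, 2}) = 3
G(16) = mex({0, 1, 2, 4}) = 3
G(17) = mex({0, 1, 3, 4}) = 2
G(18) = mex({0, 1, 3, 4}) = 2
G(19) = mex({0, 1, 3, 5}) = 2
G(20) = mex({0, 1, 2, 3, 5}) = 4
G(21) = mex({0, 1, 2, 3, 5}) = 4
G(22) = mex({1, 2, 6}) = 0
G(23) = mex({0, 1, 2, 3, 4, 6}) = 5
G(24) = mex({0, 1, 2, 3, 4}) = 5
G(25) = mex({0, 1, 3, 4, 7}) = 2
G(26) = mex({0, 1, 3, 4, 5, 7}) = 2
G(27) = mex({0, 1, 3, 5}) = 2
G(28) = mex({0, 1, 2, 5}) = 3
G(29) = mex({0, 1, 2, 4, 5, 6}) = 3
G(30) = mex({1, 2, 4, 6}) = 0
G(31) = mex({0, 1, 2, 3, 4, 6}) = 5
G(32) = mex({1, 2, 3, 4, 7}) = 0
G(33) = mex({0, 3, 7}) = 1
G(34) = mex({0, 2, 3, 5, 7}) = 1
G(35) = mex({0, 2, 3, 5, 6}) = 1
Therefore G(35) = 1.

1


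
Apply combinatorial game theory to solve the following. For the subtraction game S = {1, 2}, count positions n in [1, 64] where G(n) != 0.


Subtraction set S = {1, 2}, so G(n) = n mod 3.
G(n) = 0 when n is a multiple of 3.
Multiples of 3 in [1, 64]: 21
N-positions (nonzero Grundy) = 64 - 21 = 43

43


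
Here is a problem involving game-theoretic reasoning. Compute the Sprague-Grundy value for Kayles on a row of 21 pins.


Kayles: a move removes 1 or 2 adjacent pins from a contiguous row.
Removing pins from a row of k leaves two independent rows (a, b) with a + b = k - 1 (one pin) or a + b = k - 2 (two pins); an end removal gives a = 0.
By Sprague-Grundy, G(k) = mex{ G(a) XOR G(b) } over all these splits. G(0) = 0.
G(1): splits (0,0):0^0=0 -> mex({0}) = 1
G(2): splits (0,1):0^1=1 (0,0):0^0=0 -> mex({0, 1}) = 2
G(3): splits (0,2):0^2=2 (1,1):1^1=0 (0,1):0^1=1 -> mex({0, 1, 2}) = 3
G(4): splits (0,3):0^3=3 (1,2):1^2=3 (0,2):0^2=2 (1,1):1^1=0 -> mex({0, 2, 3}) = 1
G(5): splits (0,4):0^1=1 (1,3):1^3=2 (2,2):2^2=0 (0,3):0^3=3 (1,2):1^2=3 -> mex({0, 1, 2, 3}) = 4
G(6) = mex({0, 1, 2, 4}) = 3
G(7) = mex({0, 1, 3, 4, 5}) = 2
G(8) = mex({0, 2, 3, 5, 6}) = 1
G(9) = mex({0, 1, 2, 3, 6, 7}) = 4
G(10) = mex({0, 1, 3, 4, 5, 7}) = 2
G(11) = mex({0, 1, 2, 3, 4, 5}) = 6
G(12) = mex({0, 1, 2, 3, 5, 6, 7}) = 4
G(13) = mex({0, 2, 3, 4, 6, 7}) = 1
G(14) = mex({0, 1, 4, 5, 6, 7}) = 2
G(15) = mex({0, 1, 2, 3, 4, 5, 6}) = 7
G(16) = mex({0, 2, 3, 5, 6, 7}) = 1
G(17) = mex({0, 1, 2, 3, 5, 6, 7}) = 4
G(18) = mex({0, 1, 2, 4, 5, 6}) = 3
G(19) = mex({0, 1, 3, 4, 5, 7}) = 2
G(20) = mex({0, 2, 3, 4, 5, 6, 7}) = 1
G(21) = mex({0, 1, 2, 3, 5, 6, 7}) = 4
Therefore G(21) = 4.

4


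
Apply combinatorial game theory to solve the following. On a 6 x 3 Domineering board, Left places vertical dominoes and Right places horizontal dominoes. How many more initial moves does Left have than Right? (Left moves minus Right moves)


Board is 6 x 3 (rows x cols).
Left (vertical) placements: (rows-1) * cols = 5 * 3 = 15
Right (horizontal) placements: rows * (cols-1) = 6 * 2 = 12
Advantage = Left - Right = 15 - 12 = 3

3


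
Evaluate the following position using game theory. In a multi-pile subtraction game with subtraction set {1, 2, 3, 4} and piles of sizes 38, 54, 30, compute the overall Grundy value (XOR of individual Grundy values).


Subtraction set: {1, 2, 3, 4}
For this subtraction set, G(n) = n mod 5 (period = max + 1 = 5).
Pile 1 (size 38): G(38) = 38 mod 5 = 3
Pile 2 (size 54): G(54) = 54 mod 5 = 4
Pile 3 (size 30): G(30) = 30 mod 5 = 0
Total Grundy value = XOR of all: 3 XOR 4 XOR 0 = 7

7


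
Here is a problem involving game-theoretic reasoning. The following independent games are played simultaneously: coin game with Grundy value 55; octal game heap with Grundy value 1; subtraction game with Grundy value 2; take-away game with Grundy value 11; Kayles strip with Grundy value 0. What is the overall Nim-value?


By the Sprague-Grundy theorem, the Grundy value of a sum of games is the XOR of individual Grundy values.
coin game: Grundy value = 55. Running XOR: 0 XOR 55 = 55
octal game heap: Grundy value = 1. Running XOR: 55 XOR 1 = 54
subtraction game: Grundy value = 2. Running XOR: 54 XOR 2 = 52
take-away game: Grundy value = 11. Running XOR: 52 XOR 11 = 63
Kayles strip: Grundy value = 0. Running XOR: 63 XOR 0 = 63
The combined Grundy value is 63.

63


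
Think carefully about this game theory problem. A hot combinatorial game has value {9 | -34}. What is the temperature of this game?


The game is {9 | -34}, a switch {a | b} with numbers a > b.
Cooling {a | b} by t gives {a - t | b + t}, which stops being hot when a - t = b + t, i.e. at t = (a - b)/2. So the temperature of a switch is (a - b)/2.
Temperature = (Left option - Right option) / 2
= (9 - (-34)) / 2
= 43 / 2
= 43/2

43/2


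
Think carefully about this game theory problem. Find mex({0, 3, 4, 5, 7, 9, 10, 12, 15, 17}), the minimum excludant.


Set = {0, 3, 4, 5, 7, 9, 10, 12, 15, 17}
0 is in the set.
1 is NOT in the set. This is the mex.
mex = 1

1


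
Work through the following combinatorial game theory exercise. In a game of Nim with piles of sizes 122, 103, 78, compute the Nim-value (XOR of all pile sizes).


We need the XOR (exclusive or) of all pile sizes.
After XOR-ing pile 1 (size 122): 0 XOR 122 = 122
After XOR-ing pile 2 (size 103): 122 XOR 103 = 29
After XOR-ing pile 3 (size 78): 29 XOR 78 = 83
The Nim-value of this position is 83.

83


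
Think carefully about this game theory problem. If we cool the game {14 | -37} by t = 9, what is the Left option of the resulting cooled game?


Original game: {14 | -37} (a switch {a | b} with a > b).
Cooling by t (for t below the temperature (a - b)/2 = 51/2) taxes each move by t: {a | b} cooled by t is {a - t | b + t}.
Cooling amount: t = 9
Cooled Left option: 14 - 9 = 5
Cooled Right option: -37 + 9 = -28
Cooled game: {5 | -28}
Left option = 5

5


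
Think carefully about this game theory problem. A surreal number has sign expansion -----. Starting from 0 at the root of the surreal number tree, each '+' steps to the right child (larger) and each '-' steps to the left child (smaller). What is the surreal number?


Sign expansion: -----
Rule: track bounds (lo, hi), initially (-inf, +inf). On '+', the current value becomes lo and we move to the simplest number in (value, hi): value + 1 if hi = +inf, otherwise the midpoint (value + hi)/2. On '-', the current value becomes hi and we move to value - 1 if lo = -inf, otherwise the midpoint (lo + value)/2.
Start at 0.
Step 1: sign = -, move left. Bounds: (-inf, 0). Value = -1
Step 2: sign = -, move left. Bounds: (-inf, -1). Value = -2
Step 3: sign = -, move left. Bounds: (-inf, -2). Value = -3
Step 4: sign = -, move left. Bounds: (-inf, -3). Value = -4
Step 5: sign = -, move left. Bounds: (-inf, -4). Value = -5
The surreal number with sign expansion ----- is -5.

-5


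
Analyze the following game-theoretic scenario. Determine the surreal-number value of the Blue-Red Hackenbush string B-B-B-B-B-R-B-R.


Edges (from ground): B-B-B-B-B-R-B-R
By Berlekamp's sign-expansion rule, a Blue-Red Hackenbush stalk has the value of the surreal number whose sign sequence is the edge sequence with B -> + and R -> -.
Sign sequence: +++++-+-
Trace the sign expansion in the surreal number tree, starting from 0:
Edge 1: B (sign +) -> bounds (0, +inf), value = 1
Edge 2: B (sign +) -> bounds (1, +inf), value = 2
Edge 3: B (sign +) -> bounds (2, +inf), value = 3
Edge 4: B (sign +) -> bounds (3, +inf), value = 4
Edge 5: B (sign +) -> bounds (4, +inf), value = 5
Edge 6: R (sign -) -> bounds (4, 5), value = 9/2
Edge 7: B (sign +) -> bounds (9/2, 5), value = 19/4
Edge 8: R (sign -) -> bounds (9/2, 19/4), value = 37/8
Game value = 37/8

37/8


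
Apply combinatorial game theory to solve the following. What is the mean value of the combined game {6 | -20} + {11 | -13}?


G1 = {6 | -20}, G2 = {11 | -13}
Each is a switch {a | b} with numbers a > b; its mean value is (a + b)/2, and mean value is additive over game sums: m(G1 + G2) = m(G1) + m(G2).
Mean of G1 = (6 + (-20))/2 = -14/2 = -7
Mean of G2 = (11 + (-13))/2 = -2/2 = -1
Mean of G1 + G2 = -7 + -1 = -8

-8


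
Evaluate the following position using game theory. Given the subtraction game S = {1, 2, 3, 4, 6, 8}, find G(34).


The subtraction set is S = {1, 2, 3, 4, 6, 8}.
G(k) = mex{ G(k - s) : s in S, s <= k }. We compute iteratively: G(0) = 0.
G(1) = mex({0}) = 1
G(2) = mex({0, 1}) = 2
G(3) = mex({0, 1, 2}) = 3
G(4) = mex({0, 1, 2, 3}) = 4
G(5) = mex({1, 2, 3, 4}) = 0
G(6) = mex({0, 2, 3, 4}) = 1
G(7) = mex({0, 1, 3, 4}) = 2
G(8) = mex({0, 1, 2, 4}) = 3
G(9) = mex({0, 1, 2, 3}) = 4
G(10) = mex({1, 2, 3, 4}) = 0
G(11) = mex({0, 2, 3, 4}) = 1
G(12) = mex({0, 1, 3, 4}) = 2
Observe that G(5)..G(12) = 0, 1, 2, 3, 4, 0, 1, 2 repeats G(0)..G(7) = 0, 1, 2, 3, 4, 0, 1, 2.
For k >= max(S) = 8, G(k) is determined by the previous 8 values G(k-8)..G(k-1); a window of 8 consecutive values has recurred shifted by 5, so by induction G(k + 5) = G(k) for all k >= 0: the sequence is periodic from the start with period 5.
One period: G(0..4) = 0, 1, 2, 3, 4.
34 mod 5 = 4, so G(34) = G(4) = 4.

4


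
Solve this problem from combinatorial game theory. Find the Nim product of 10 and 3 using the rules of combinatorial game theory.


Nim multiplication is bilinear over XOR: (u XOR v) * w = (u*w) XOR (v*w).
So we split each operand into its bit components and XOR the pairwise Nim products.
10 = 2 + 8 (as XOR of powers of 2).
3 = 1 + 2 (as XOR of powers of 2).
Using the standard Nim-product table on single bits:
  2*2 = 3,   2*4 = 8,   2*8 = 12,
  4*4 = 6,   4*8 = 11,  8*8 = 13,
and  1*x = x (identity), k*l = l*k (commutative).
Pairwise Nim products:
  2 * 1 = 2
  2 * 2 = 3
  8 * 1 = 8
  8 * 2 = 12
XOR them: 2 XOR 3 XOR 8 XOR 12 = 5.
Result: 10 * 3 = 5 (in Nim).

5


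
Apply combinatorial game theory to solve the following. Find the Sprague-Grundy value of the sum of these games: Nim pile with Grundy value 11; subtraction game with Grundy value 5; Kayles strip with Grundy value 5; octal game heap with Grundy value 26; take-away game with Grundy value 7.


By the Sprague-Grundy theorem, the Grundy value of a sum of games is the XOR of individual Grundy values.
Nim pile: Grundy value = 11. Running XOR: 0 XOR 11 = 11
subtraction game: Grundy value = 5. Running XOR: 11 XOR 5 = 14
Kayles strip: Grundy value = 5. Running XOR: 14 XOR 5 = 11
octal game heap: Grundy value = 26. Running XOR: 11 XOR 26 = 17
take-away game: Grundy value = 7. Running XOR: 17 XOR 7 = 22
The combined Grundy value is 22.

22


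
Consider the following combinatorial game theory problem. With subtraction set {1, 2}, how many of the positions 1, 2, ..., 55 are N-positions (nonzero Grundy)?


Subtraction set S = {1, 2}, so G(n) = n mod 3.
G(n) = 0 when n is a multiple of 3.
Multiples of 3 in [1, 55]: 18
N-positions (nonzero Grundy) = 55 - 18 = 37

37


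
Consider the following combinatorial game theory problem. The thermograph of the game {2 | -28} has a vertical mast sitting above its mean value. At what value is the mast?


Game = {2 | -28}, a switch {a | b} with numbers a > b.
Its thermograph has left wall a - t and right wall b + t, which meet at t = (a - b)/2, where both equal (a + b)/2. So the mast (mean value) is at (a + b)/2.
Mean = (2 + (-28))/2 = -26/2 = -13

-13


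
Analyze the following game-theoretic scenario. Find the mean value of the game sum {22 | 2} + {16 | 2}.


G1 = {22 | 2}, G2 = {16 | 2}
Each is a switch {a | b} with numbers a > b; its mean value is (a + b)/2, and mean value is additive over game sums: m(G1 + G2) = m(G1) + m(G2).
Mean of G1 = (22 + (2))/2 = 24/2 = 12
Mean of G2 = (16 + (2))/2 = 18/2 = 9
Mean of G1 + G2 = 12 + 9 = 21

21


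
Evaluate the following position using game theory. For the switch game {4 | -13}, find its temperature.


The game is {4 | -13}, a switch {a | b} with numbers a > b.
Cooling {a | b} by t gives {a - t | b + t}, which stops being hot when a - t = b + t, i.e. at t = (a - b)/2. So the temperature of a switch is (a - b)/2.
Temperature = (Left option - Right option) / 2
= (4 - (-13)) / 2
= 17 / 2
= 17/2

17/2


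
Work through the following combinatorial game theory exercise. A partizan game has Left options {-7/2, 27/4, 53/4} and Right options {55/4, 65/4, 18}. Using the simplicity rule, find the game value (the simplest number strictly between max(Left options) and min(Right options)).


Left options: {-7/2, 27/4, 53/4}, max = 53/4
Right options: {55/4, 65/4, 18}, min = 55/4
All options are numbers and max(Left) < min(Right), so by the simplicity theorem the value is the simplest (earliest-born) number strictly between 53/4 and 55/4.
No integer lies strictly between 53/4 and 55/4, so the value is the dyadic rational m/2^k in the interval with the smallest k (then m odd); search k = 1, 2, ...:
Denominator 2: 27/2 lies strictly between 53/4 and 55/4 -- found.
The simplest number in the interval is 27/2.
Game value = 27/2

27/2


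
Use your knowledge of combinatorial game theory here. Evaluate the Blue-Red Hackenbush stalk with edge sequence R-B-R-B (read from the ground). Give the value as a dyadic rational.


Edges (from ground): R-B-R-B
By Berlekamp's sign-expansion rule, a Blue-Red Hackenbush stalk has the value of the surreal number whose sign sequence is the edge sequence with B -> + and R -> -.
Sign sequence: -+-+
Trace the sign expansion in the surreal number tree, starting from 0:
Edge 1: R (sign -) -> bounds (-inf, 0), value = -1
Edge 2: B (sign +) -> bounds (-1, 0), value = -1/2
Edge 3: R (sign -) -> bounds (-1, -1/2), value = -3/4
Edge 4: B (sign +) -> bounds (-3/4, -1/2), value = -5/8
Game value = -5/8

-5/8


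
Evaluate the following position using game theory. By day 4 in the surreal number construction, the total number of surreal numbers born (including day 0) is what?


Day 0: {|} = 0 is born. Count = 1.
Day n: the number of surreal numbers born by day n is 2^(n+1) - 1.
By day 0: 2^1 - 1 = 1
By day 1: 2^2 - 1 = 3
By day 2: 2^3 - 1 = 7
By day 3: 2^4 - 1 = 15
By day 4: 2^5 - 1 = 31
By day 4: 31 surreal numbers.

31


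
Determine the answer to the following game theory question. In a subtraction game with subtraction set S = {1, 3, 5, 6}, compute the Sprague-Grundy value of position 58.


The subtraction set is S = {1, 3, 5, 6}.
G(k) = mex{ G(k - s) : s in S, s <= k }. We compute iteratively: G(0) = 0.
G(1) = mex({0}) = 1
G(2) = mex({1}) = 0
G(3) = mex({0}) = 1
G(4) = mex({1}) = 0
G(5) = mex({0}) = 1
G(6) = mex({0, 1}) = 2
G(7) = mex({0, 1, 2}) = 3
G(8) = mex({0, 1, 3}) = 2
G(9) = mex({0, 1, 2}) = 3
G(10) = mex({0, 1, 3}) = 2
G(11) = mex({1, 2}) = 0
G(12) = mex({0, 2, 3}) = 1
G(13) = mex({1, 2, 3}) = 0
G(14) = mex({0, 2, 3}) = 1
G(15) = mex({1, 2, 3}) = 0
G(16) = mex({0, 2}) = 1
Observe that G(11)..G(16) = 0, 1, 0, 1, 0, 1 repeats G(0)..G(5) = 0, 1, 0, 1, 0, 1.
For k >= max(S) = 6, G(k) is determined by the previous 6 values G(k-6)..G(k-1); a window of 6 consecutive values has recurred shifted by 11, so by induction G(k + 11) = G(k) for all k >= 0: the sequence is periodic from the start with period 11.
One period: G(0..10) = 0, 1, 0, 1, 0, 1, 2, 3, 2, 3, 2.
58 mod 11 = 3, so G(58) = G(3) = 1.

1


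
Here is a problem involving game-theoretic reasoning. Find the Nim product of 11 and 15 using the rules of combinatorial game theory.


Nim multiplication is bilinear over XOR: (u XOR v) * w = (u*w) XOR (v*w).
So we split each operand into its bit components and XOR the pairwise Nim products.
11 = 1 + 2 + 8 (as XOR of powers of 2).
15 = 1 + 2 + 4 + 8 (as XOR of powers of 2).
Using the standard Nim-product table on single bits:
  2*2 = 3,   2*4 = 8,   2*8 = 12,
  4*4 = 6,   4*8 = 11,  8*8 = 13,
and  1*x = x (identity), k*l = l*k (commutative).
Pairwise Nim products:
  1 * 1 = 1
  1 * 2 = 2
  1 * 4 = 4
  1 * 8 = 8
  2 * 1 = 2
  2 * 2 = 3
  2 * 4 = 8
  2 * 8 = 12
  8 * 1 = 8
  8 * 2 = 12
  8 * 4 = 11
  8 * 8 = 13
XOR them: 1 XOR 2 XOR 4 XOR 8 XOR 2 XOR 3 XOR 8 XOR 12 XOR 8 XOR 12 XOR 11 XOR 13 = 8.
Result: 11 * 15 = 8 (in Nim).

8


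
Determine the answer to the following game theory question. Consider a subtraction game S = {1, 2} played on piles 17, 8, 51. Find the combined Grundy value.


Subtraction set: {1, 2}
For this subtraction set, G(n) = n mod 3 (period = max + 1 = 3).
Pile 1 (size 17): G(17) = 17 mod 3 = 2
Pile 2 (size 8): G(8) = 8 mod 3 = 2
Pile 3 (size 51): G(51) = 51 mod 3 = 0
Total Grundy value = XOR of all: 2 XOR 2 XOR 0 = 0

0


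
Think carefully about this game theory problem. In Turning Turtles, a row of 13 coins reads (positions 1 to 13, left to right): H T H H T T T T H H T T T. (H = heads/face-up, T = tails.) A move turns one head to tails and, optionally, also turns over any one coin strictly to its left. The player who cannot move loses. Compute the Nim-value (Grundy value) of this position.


Coins: H T H H T T T T H H T T T
Key fact: a single head at position k behaves exactly like a Nim heap of size k (turning it to T and optionally flipping a coin at j < k corresponds to moving the heap from k to j, or to 0), and heads combine as a disjunctive sum (two heads at the same place would cancel, matching j XOR j = 0). So the Nim-value is the XOR of the 1-indexed positions of the heads.
Face-up positions (1-indexed): [1, 3, 4, 9, 10]
XOR 0 with 1: 0 XOR 1 = 1
XOR 1 with 3: 1 XOR 3 = 2
XOR 2 with 4: 2 XOR 4 = 6
XOR 6 with 9: 6 XOR 9 = 15
XOR 15 with 10: 15 XOR 10 = 5
Nim-value = 5

5
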